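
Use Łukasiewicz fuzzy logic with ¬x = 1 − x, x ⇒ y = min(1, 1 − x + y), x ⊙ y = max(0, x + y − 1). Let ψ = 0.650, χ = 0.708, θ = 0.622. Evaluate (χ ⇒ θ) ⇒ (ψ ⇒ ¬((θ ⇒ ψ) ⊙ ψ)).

0.786

χ ⇒ θ = min(1, 1 − 0.708 + 0.622) = min(1, 0.914) = 0.914
θ ⇒ ψ = min(1, 1 − 0.622 + 0.650) = min(1, 1.028) = 1.000
(θ ⇒ ψ) ⊙ ψ = max(0, 1.000 + 0.650 − 1) = max(0, 0.650) = 0.650
¬((θ ⇒ ψ) ⊙ ψ) = 1 − 0.650 = 0.350
ψ ⇒ ¬((θ ⇒ ψ) ⊙ ψ) = min(1, 1 − 0.650 + 0.350) = min(1, 0.700) = 0.700
(χ ⇒ θ) ⇒ (ψ ⇒ ¬((θ ⇒ ψ) ⊙ ψ)) = min(1, 1 − 0.914 + 0.700) = min(1, 0.786) = 0.786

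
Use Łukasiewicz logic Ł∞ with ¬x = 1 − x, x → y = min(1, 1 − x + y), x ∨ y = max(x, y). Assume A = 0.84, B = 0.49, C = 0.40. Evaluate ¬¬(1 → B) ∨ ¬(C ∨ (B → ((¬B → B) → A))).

0.49

1 → B = min(1, 1 − 1.00 + 0.49) = min(1, 0.49) = 0.49
¬(1 → B) = 1 − 0.49 = 0.51
¬¬(1 → B) = 1 − 0.51 = 0.49
¬B = 1 − 0.49 = 0.51
¬B → B = min(1, 1 − 0.51 + 0.49) = min(1, 0.98) = 0.98
(¬B → B) → A = min(1, 1 − 0.98 + 0.84) = min(1, 0.86) = 0.86
B → ((¬B → B) → A) = min(1, 1 − 0.49 + 0.86) = min(1, 1.37) = 1.00
C ∨ (B → ((¬B → B) → A)) = max(0.40, 1.00) = 1.00
¬(C ∨ (B → ((¬B → B) → A))) = 1 − 1.00 = 0.00
¬¬(1 → B) ∨ ¬(C ∨ (B → ((¬B → B) → A))) = max(0.49, 0.00) = 0.49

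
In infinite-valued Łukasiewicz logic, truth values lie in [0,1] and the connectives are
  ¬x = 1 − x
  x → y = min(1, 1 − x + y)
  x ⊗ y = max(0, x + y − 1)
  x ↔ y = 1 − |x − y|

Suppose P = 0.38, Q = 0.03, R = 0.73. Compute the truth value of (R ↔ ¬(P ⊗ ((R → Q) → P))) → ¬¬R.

R → Q = min(1, 1 − 0.73 + 0.03) = min(1, 0.30) = 0.30
(R → Q) → P = min(1, 1 − 0.30 + 0.38) = min(1, 1.08) = 1.00
P ⊗ ((R → Q) → P) = max(0, 0.38 + 1.00 − 1) = max(0, 0.38) = 0.38
¬(P ⊗ ((R → Q) → P)) = 1 − 0.38 = 0.62
R ↔ ¬(P ⊗ ((R → Q) → P)) = 1 − |0.73 − 0.62| = 1 − 0.11 = 0.89
¬R = 1 − 0.73 = 0.27
¬¬R = 1 − 0.27 = 0.73
(R ↔ ¬(P ⊗ ((R → Q) → P))) → ¬¬R = min(1, 1 − 0.89 + 0.73) = min(1, 0.84) = 0.84

0.84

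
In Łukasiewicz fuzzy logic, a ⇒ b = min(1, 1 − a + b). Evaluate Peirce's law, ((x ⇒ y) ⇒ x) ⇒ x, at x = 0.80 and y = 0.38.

x ⇒ y = min(1, 1 − 0.80 + 0.38) = min(1, 0.58) = 0.58
(x ⇒ y) ⇒ x = min(1, 1 − 0.58 + 0.80) = min(1, 1.22) = 1.00
((x ⇒ y) ⇒ x) ⇒ x = min(1, 1 − 1.00 + 0.80) = min(1, 0.80) = 0.80
(The value 0.80 < 1 shows this instance is not satisfied; not a Ł∞-tautology in general.)

0.80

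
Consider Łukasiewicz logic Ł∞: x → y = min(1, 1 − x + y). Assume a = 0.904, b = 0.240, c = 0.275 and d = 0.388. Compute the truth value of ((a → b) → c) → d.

a → b = min(1, 1 − 0.904 + 0.240) = min(1, 0.336) = 0.336
(a → b) → c = min(1, 1 − 0.336 + 0.275) = min(1, 0.939) = 0.939
((a → b) → c) → d = min(1, 1 − 0.939 + 0.388) = min(1, 0.449) = 0.449

0.449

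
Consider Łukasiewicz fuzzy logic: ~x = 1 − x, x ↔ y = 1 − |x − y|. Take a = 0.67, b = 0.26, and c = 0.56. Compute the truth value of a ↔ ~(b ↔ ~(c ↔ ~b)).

0.41

~b = 1 − 0.26 = 0.74
c ↔ ~b = 1 − |0.56 − 0.74| = 1 − 0.18 = 0.82
~(c ↔ ~b) = 1 − 0.82 = 0.18
b ↔ ~(c ↔ ~b) = 1 − |0.26 − 0.18| = 1 − 0.08 = 0.92
~(b ↔ ~(c ↔ ~b)) = 1 − 0.92 = 0.08
a ↔ ~(b ↔ ~(c ↔ ~b)) = 1 − |0.67 − 0.08| = 1 − 0.59 = 0.41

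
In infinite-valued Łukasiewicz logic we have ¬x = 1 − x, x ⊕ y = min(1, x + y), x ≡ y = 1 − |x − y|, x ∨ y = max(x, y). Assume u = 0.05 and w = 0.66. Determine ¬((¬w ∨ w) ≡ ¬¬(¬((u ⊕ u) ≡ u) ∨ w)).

¬w = 1 − 0.66 = 0.34
¬w ∨ w = max(0.34, 0.66) = 0.66
u ⊕ u = min(1, 0.05 + 0.05) = min(1, 0.10) = 0.10
(u ⊕ u) ≡ u = 1 − |0.10 − 0.05| = 1 − 0.05 = 0.95
¬((u ⊕ u) ≡ u) = 1 − 0.95 = 0.05
¬((u ⊕ u) ≡ u) ∨ w = max(0.05, 0.66) = 0.66
¬(¬((u ⊕ u) ≡ u) ∨ w) = 1 − 0.66 = 0.34
¬¬(¬((u ⊕ u) ≡ u) ∨ w) = 1 − 0.34 = 0.66
(¬w ∨ w) ≡ ¬¬(¬((u ⊕ u) ≡ u) ∨ w) = 1 − |0.66 − 0.66| = 1 − 0.00 = 1.00
¬((¬w ∨ w) ≡ ¬¬(¬((u ⊕ u) ≡ u) ∨ w)) = 1 − 1.00 = 0.00

0.00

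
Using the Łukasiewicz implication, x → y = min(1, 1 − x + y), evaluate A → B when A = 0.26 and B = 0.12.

A → B = min(1, 1 − 0.26 + 0.12) = min(1, 0.86) = 0.86
For comparison, the Gödel implication (1 if x ≤ y else y) would give 0.12.

0.86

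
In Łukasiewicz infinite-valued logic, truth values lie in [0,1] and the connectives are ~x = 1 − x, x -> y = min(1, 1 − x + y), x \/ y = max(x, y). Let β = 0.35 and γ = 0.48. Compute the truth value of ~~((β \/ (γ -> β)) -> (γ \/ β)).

γ -> β = min(1, 1 − 0.48 + 0.35) = min(1, 0.87) = 0.87
β \/ (γ -> β) = max(0.35, 0.87) = 0.87
γ \/ β = max(0.48, 0.35) = 0.48
(β \/ (γ -> β)) -> (γ \/ β) = min(1, 1 − 0.87 + 0.48) = min(1, 0.61) = 0.61
~((β \/ (γ -> β)) -> (γ \/ β)) = 1 − 0.61 = 0.39
~~((β \/ (γ -> β)) -> (γ \/ β)) = 1 − 0.39 = 0.61

0.61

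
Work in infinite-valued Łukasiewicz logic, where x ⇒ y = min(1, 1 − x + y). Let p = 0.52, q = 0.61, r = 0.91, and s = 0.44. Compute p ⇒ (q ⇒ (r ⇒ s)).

r ⇒ s = min(1, 1 − 0.91 + 0.44) = min(1, 0.53) = 0.53
q ⇒ (r ⇒ s) = min(1, 1 − 0.61 + 0.53) = min(1, 0.92) = 0.92
p ⇒ (q ⇒ (r ⇒ s)) = min(1, 1 − 0.52 + 0.92) = min(1, 1.40) = 1.00

1.00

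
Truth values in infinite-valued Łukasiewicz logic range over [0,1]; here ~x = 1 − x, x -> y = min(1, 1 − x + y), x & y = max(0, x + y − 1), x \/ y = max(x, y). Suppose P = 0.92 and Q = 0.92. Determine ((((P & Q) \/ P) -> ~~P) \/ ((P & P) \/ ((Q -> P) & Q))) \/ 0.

P & Q = max(0, 0.92 + 0.92 − 1) = max(0, 0.84) = 0.84
(P & Q) \/ P = max(0.84, 0.92) = 0.92
~P = 1 − 0.92 = 0.08
~~P = 1 − 0.08 = 0.92
((P & Q) \/ P) -> ~~P = min(1, 1 − 0.92 + 0.92) = min(1, 1.00) = 1.00
P & P = max(0, 0.92 + 0.92 − 1) = max(0, 0.84) = 0.84
Q -> P = min(1, 1 − 0.92 + 0.92) = min(1, 1.00) = 1.00
(Q -> P) & Q = max(0, 1.00 + 0.92 − 1) = max(0, 0.92) = 0.92
(P & P) \/ ((Q -> P) & Q) = max(0.84, 0.92) = 0.92
(((P & Q) \/ P) -> ~~P) \/ ((P & P) \/ ((Q -> P) & Q)) = max(1.00, 0.92) = 1.00
((((P & Q) \/ P) -> ~~P) \/ ((P & P) \/ ((Q -> P) & Q))) \/ 0 = max(1.00, 0.00) = 1.00

1.00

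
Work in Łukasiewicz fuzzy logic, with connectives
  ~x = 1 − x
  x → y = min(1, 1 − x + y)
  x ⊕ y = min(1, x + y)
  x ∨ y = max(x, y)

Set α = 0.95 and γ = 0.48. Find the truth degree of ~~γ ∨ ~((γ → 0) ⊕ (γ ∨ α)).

0.48

~γ = 1 − 0.48 = 0.52
~~γ = 1 − 0.52 = 0.48
γ → 0 = min(1, 1 − 0.48 + 0.00) = min(1, 0.52) = 0.52
γ ∨ α = max(0.48, 0.95) = 0.95
(γ → 0) ⊕ (γ ∨ α) = min(1, 0.52 + 0.95) = min(1, 1.47) = 1.00
~((γ → 0) ⊕ (γ ∨ α)) = 1 − 1.00 = 0.00
~~γ ∨ ~((γ → 0) ⊕ (γ ∨ α)) = max(0.48, 0.00) = 0.48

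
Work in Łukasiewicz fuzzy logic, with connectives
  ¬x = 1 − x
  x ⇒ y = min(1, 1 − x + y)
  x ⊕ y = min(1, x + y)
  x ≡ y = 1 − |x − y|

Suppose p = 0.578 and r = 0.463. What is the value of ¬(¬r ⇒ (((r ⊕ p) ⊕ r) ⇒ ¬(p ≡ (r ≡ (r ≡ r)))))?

¬r = 1 − 0.463 = 0.537
r ⊕ p = min(1, 0.463 + 0.578) = min(1, 1.041) = 1.000
(r ⊕ p) ⊕ r = min(1, 1.000 + 0.463) = min(1, 1.463) = 1.000
r ≡ r = 1 − |0.463 − 0.463| = 1 − 0.000 = 1.000
r ≡ (r ≡ r) = 1 − |0.463 − 1.000| = 1 − 0.537 = 0.463
p ≡ (r ≡ (r ≡ r)) = 1 − |0.578 − 0.463| = 1 − 0.115 = 0.885
¬(p ≡ (r ≡ (r ≡ r))) = 1 − 0.885 = 0.115
((r ⊕ p) ⊕ r) ⇒ ¬(p ≡ (r ≡ (r ≡ r))) = min(1, 1 − 1.000 + 0.115) = min(1, 0.115) = 0.115
¬r ⇒ (((r ⊕ p) ⊕ r) ⇒ ¬(p ≡ (r ≡ (r ≡ r)))) = min(1, 1 − 0.537 + 0.115) = min(1, 0.578) = 0.578
¬(¬r ⇒ (((r ⊕ p) ⊕ r) ⇒ ¬(p ≡ (r ≡ (r ≡ r))))) = 1 − 0.578 = 0.422

0.422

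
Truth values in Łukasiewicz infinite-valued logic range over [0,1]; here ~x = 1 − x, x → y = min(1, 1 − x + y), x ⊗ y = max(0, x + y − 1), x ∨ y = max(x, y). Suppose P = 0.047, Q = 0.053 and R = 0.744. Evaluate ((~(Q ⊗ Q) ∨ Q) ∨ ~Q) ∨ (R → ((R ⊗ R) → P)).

Q ⊗ Q = max(0, 0.053 + 0.053 − 1) = max(0, -0.894) = 0.000
~(Q ⊗ Q) = 1 − 0.000 = 1.000
~(Q ⊗ Q) ∨ Q = max(1.000, 0.053) = 1.000
~Q = 1 − 0.053 = 0.947
(~(Q ⊗ Q) ∨ Q) ∨ ~Q = max(1.000, 0.947) = 1.000
R ⊗ R = max(0, 0.744 + 0.744 − 1) = max(0, 0.488) = 0.488
(R ⊗ R) → P = min(1, 1 − 0.488 + 0.047) = min(1, 0.559) = 0.559
R → ((R ⊗ R) → P) = min(1, 1 − 0.744 + 0.559) = min(1, 0.815) = 0.815
((~(Q ⊗ Q) ∨ Q) ∨ ~Q) ∨ (R → ((R ⊗ R) → P)) = max(1.000, 0.815) = 1.000

1.000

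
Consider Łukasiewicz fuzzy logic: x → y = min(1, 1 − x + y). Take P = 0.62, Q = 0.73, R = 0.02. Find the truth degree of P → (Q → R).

Q → R = min(1, 1 − 0.73 + 0.02) = min(1, 0.29) = 0.29
P → (Q → R) = min(1, 1 − 0.62 + 0.29) = min(1, 0.67) = 0.67

0.67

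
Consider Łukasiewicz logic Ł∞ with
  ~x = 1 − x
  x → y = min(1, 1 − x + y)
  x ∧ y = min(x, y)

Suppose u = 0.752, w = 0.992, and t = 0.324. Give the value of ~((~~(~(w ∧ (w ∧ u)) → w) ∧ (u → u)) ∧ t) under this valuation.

w ∧ u = min(0.992, 0.752) = 0.752
w ∧ (w ∧ u) = min(0.992, 0.752) = 0.752
~(w ∧ (w ∧ u)) = 1 − 0.752 = 0.248
~(w ∧ (w ∧ u)) → w = min(1, 1 − 0.248 + 0.992) = min(1, 1.744) = 1.000
~(~(w ∧ (w ∧ u)) → w) = 1 − 1.000 = 0.000
~~(~(w ∧ (w ∧ u)) → w) = 1 − 0.000 = 1.000
u → u = min(1, 1 − 0.752 + 0.752) = min(1, 1.000) = 1.000
~~(~(w ∧ (w ∧ u)) → w) ∧ (u → u) = min(1.000, 1.000) = 1.000
(~~(~(w ∧ (w ∧ u)) → w) ∧ (u → u)) ∧ t = min(1.000, 0.324) = 0.324
~((~~(~(w ∧ (w ∧ u)) → w) ∧ (u → u)) ∧ t) = 1 − 0.324 = 0.676

0.676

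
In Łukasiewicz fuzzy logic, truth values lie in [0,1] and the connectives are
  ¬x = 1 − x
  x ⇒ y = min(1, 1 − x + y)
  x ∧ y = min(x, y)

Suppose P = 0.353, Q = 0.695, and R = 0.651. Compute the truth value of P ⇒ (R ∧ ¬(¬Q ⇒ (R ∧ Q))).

¬Q = 1 − 0.695 = 0.305
R ∧ Q = min(0.651, 0.695) = 0.651
¬Q ⇒ (R ∧ Q) = min(1, 1 − 0.305 + 0.651) = min(1, 1.346) = 1.000
¬(¬Q ⇒ (R ∧ Q)) = 1 − 1.000 = 0.000
R ∧ ¬(¬Q ⇒ (R ∧ Q)) = min(0.651, 0.000) = 0.000
P ⇒ (R ∧ ¬(¬Q ⇒ (R ∧ Q))) = min(1, 1 − 0.353 + 0.000) = min(1, 0.647) = 0.647

0.647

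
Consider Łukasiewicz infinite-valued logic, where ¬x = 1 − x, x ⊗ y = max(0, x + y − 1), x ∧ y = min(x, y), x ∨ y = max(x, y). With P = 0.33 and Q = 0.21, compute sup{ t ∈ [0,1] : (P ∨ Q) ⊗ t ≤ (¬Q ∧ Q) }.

0.88

P ∨ Q = max(0.33, 0.21) = 0.33
So the left factor is P ∨ Q = 0.33.
¬Q = 1 − 0.21 = 0.79
¬Q ∧ Q = min(0.79, 0.21) = 0.21
So the right-hand bound is ¬Q ∧ Q = 0.21.
The residuum of the Łukasiewicz t-norm gives the supremum: min(1, 1 − 0.33 + 0.21).
1 − 0.33 + 0.21 = 0.88, so t = min(1, 0.88) = 0.88.
Check: 0.33 ⊗ 0.88 = max(0, 0.21) = 0.21 ≤ 0.21.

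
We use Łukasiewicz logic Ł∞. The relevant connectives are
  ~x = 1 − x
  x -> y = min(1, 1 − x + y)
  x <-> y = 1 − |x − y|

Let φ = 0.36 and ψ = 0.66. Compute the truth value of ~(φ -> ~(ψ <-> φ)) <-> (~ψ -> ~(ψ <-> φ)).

ψ <-> φ = 1 − |0.66 − 0.36| = 1 − 0.30 = 0.70
~(ψ <-> φ) = 1 − 0.70 = 0.30
φ -> ~(ψ <-> φ) = min(1, 1 − 0.36 + 0.30) = min(1, 0.94) = 0.94
~(φ -> ~(ψ <-> φ)) = 1 − 0.94 = 0.06
~ψ = 1 − 0.66 = 0.34
~ψ -> ~(ψ <-> φ) = min(1, 1 − 0.34 + 0.30) = min(1, 0.96) = 0.96
~(φ -> ~(ψ <-> φ)) <-> (~ψ -> ~(ψ <-> φ)) = 1 − |0.06 − 0.96| = 1 − 0.90 = 0.10

0.10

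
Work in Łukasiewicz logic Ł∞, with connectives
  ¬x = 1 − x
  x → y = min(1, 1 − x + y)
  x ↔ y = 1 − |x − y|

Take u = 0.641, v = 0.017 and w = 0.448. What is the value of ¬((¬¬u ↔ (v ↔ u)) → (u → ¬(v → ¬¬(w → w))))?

0.376

¬u = 1 − 0.641 = 0.359
¬¬u = 1 − 0.359 = 0.641
v ↔ u = 1 − |0.017 − 0.641| = 1 − 0.624 = 0.376
¬¬u ↔ (v ↔ u) = 1 − |0.641 − 0.376| = 1 − 0.265 = 0.735
w → w = min(1, 1 − 0.448 + 0.448) = min(1, 1.000) = 1.000
¬(w → w) = 1 − 1.000 = 0.000
¬¬(w → w) = 1 − 0.000 = 1.000
v → ¬¬(w → w) = min(1, 1 − 0.017 + 1.000) = min(1, 1.983) = 1.000
¬(v → ¬¬(w → w)) = 1 − 1.000 = 0.000
u → ¬(v → ¬¬(w → w)) = min(1, 1 − 0.641 + 0.000) = min(1, 0.359) = 0.359
(¬¬u ↔ (v ↔ u)) → (u → ¬(v → ¬¬(w → w))) = min(1, 1 − 0.735 + 0.359) = min(1, 0.624) = 0.624
¬((¬¬u ↔ (v ↔ u)) → (u → ¬(v → ¬¬(w → w)))) = 1 − 0.624 = 0.376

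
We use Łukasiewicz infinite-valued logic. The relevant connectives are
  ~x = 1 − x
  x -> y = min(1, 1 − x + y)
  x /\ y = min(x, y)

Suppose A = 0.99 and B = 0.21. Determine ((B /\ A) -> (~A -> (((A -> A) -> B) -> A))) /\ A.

B /\ A = min(0.21, 0.99) = 0.21
~A = 1 − 0.99 = 0.01
A -> A = min(1, 1 − 0.99 + 0.99) = min(1, 1.00) = 1.00
(A -> A) -> B = min(1, 1 − 1.00 + 0.21) = min(1, 0.21) = 0.21
((A -> A) -> B) -> A = min(1, 1 − 0.21 + 0.99) = min(1, 1.78) = 1.00
~A -> (((A -> A) -> B) -> A) = min(1, 1 − 0.01 + 1.00) = min(1, 1.99) = 1.00
(B /\ A) -> (~A -> (((A -> A) -> B) -> A)) = min(1, 1 − 0.21 + 1.00) = min(1, 1.79) = 1.00
((B /\ A) -> (~A -> (((A -> A) -> B) -> A))) /\ A = min(1.00, 0.99) = 0.99

0.99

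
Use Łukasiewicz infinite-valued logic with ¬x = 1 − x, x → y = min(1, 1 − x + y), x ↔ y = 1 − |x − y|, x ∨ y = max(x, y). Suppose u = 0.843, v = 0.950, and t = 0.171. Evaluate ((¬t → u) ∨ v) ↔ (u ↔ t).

0.328

¬t = 1 − 0.171 = 0.829
¬t → u = min(1, 1 − 0.829 + 0.843) = min(1, 1.014) = 1.000
(¬t → u) ∨ v = max(1.000, 0.950) = 1.000
u ↔ t = 1 − |0.843 − 0.171| = 1 − 0.672 = 0.328
((¬t → u) ∨ v) ↔ (u ↔ t) = 1 − |1.000 − 0.328| = 1 − 0.672 = 0.328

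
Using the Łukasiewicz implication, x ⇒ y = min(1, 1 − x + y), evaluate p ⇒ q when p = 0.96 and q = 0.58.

0.62

p ⇒ q = min(1, 1 − 0.96 + 0.58) = min(1, 0.62) = 0.62
For comparison, the Gödel implication (1 if x ≤ y else y) would give 0.58.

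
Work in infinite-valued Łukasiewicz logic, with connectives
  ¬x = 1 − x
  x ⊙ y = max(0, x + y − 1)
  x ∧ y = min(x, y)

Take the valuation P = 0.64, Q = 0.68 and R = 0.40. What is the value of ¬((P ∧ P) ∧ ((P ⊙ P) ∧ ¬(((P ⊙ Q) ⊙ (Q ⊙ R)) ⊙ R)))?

0.72

P ∧ P = min(0.64, 0.64) = 0.64
P ⊙ P = max(0, 0.64 + 0.64 − 1) = max(0, 0.28) = 0.28
P ⊙ Q = max(0, 0.64 + 0.68 − 1) = max(0, 0.32) = 0.32
Q ⊙ R = max(0, 0.68 + 0.40 − 1) = max(0, 0.08) = 0.08
(P ⊙ Q) ⊙ (Q ⊙ R) = max(0, 0.32 + 0.08 − 1) = max(0, -0.60) = 0.00
((P ⊙ Q) ⊙ (Q ⊙ R)) ⊙ R = max(0, 0.00 + 0.40 − 1) = max(0, -0.60) = 0.00
¬(((P ⊙ Q) ⊙ (Q ⊙ R)) ⊙ R) = 1 − 0.00 = 1.00
(P ⊙ P) ∧ ¬(((P ⊙ Q) ⊙ (Q ⊙ R)) ⊙ R) = min(0.28, 1.00) = 0.28
(P ∧ P) ∧ ((P ⊙ P) ∧ ¬(((P ⊙ Q) ⊙ (Q ⊙ R)) ⊙ R)) = min(0.64, 0.28) = 0.28
¬((P ∧ P) ∧ ((P ⊙ P) ∧ ¬(((P ⊙ Q) ⊙ (Q ⊙ R)) ⊙ R))) = 1 − 0.28 = 0.72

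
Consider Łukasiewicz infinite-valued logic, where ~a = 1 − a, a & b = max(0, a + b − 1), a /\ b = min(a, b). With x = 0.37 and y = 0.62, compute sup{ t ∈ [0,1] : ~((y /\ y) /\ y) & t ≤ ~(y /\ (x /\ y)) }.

y /\ y = min(0.62, 0.62) = 0.62
(y /\ y) /\ y = min(0.62, 0.62) = 0.62
~((y /\ y) /\ y) = 1 − 0.62 = 0.38
So the left factor is ~((y /\ y) /\ y) = 0.38.
x /\ y = min(0.37, 0.62) = 0.37
y /\ (x /\ y) = min(0.62, 0.37) = 0.37
~(y /\ (x /\ y)) = 1 − 0.37 = 0.63
So the right-hand bound is ~(y /\ (x /\ y)) = 0.63.
The residuum of the Łukasiewicz t-norm gives the supremum: min(1, 1 − 0.38 + 0.63).
1 − 0.38 + 0.63 = 1.25, so t = min(1, 1.25) = 1.00.
Check: 0.38 & 1.00 = max(0, 0.38) = 0.38 ≤ 0.63.

1.00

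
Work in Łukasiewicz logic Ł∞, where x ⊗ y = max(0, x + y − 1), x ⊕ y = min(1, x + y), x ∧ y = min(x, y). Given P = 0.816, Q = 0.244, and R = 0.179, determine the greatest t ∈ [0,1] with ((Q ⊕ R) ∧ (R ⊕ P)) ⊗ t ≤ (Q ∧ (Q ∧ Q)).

Q ⊕ R = min(1, 0.244 + 0.179) = min(1, 0.423) = 0.423
R ⊕ P = min(1, 0.179 + 0.816) = min(1, 0.995) = 0.995
(Q ⊕ R) ∧ (R ⊕ P) = min(0.423, 0.995) = 0.423
So the left factor is (Q ⊕ R) ∧ (R ⊕ P) = 0.423.
Q ∧ Q = min(0.244, 0.244) = 0.244
Q ∧ (Q ∧ Q) = min(0.244, 0.244) = 0.244
So the right-hand bound is Q ∧ (Q ∧ Q) = 0.244.
The residuum of the Łukasiewicz t-norm gives the supremum: min(1, 1 − 0.423 + 0.244).
1 − 0.423 + 0.244 = 0.821, so t = min(1, 0.821) = 0.821.
Check: 0.423 ⊗ 0.821 = max(0, 0.244) = 0.244 ≤ 0.244.

0.821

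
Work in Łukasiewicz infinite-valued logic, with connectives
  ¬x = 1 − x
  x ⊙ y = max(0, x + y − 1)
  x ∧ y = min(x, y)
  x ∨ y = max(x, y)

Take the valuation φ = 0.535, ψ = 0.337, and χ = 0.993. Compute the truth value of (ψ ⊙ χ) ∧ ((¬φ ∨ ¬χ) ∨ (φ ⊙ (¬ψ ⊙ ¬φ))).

0.330

ψ ⊙ χ = max(0, 0.337 + 0.993 − 1) = max(0, 0.330) = 0.330
¬φ = 1 − 0.535 = 0.465
¬χ = 1 − 0.993 = 0.007
¬φ ∨ ¬χ = max(0.465, 0.007) = 0.465
¬ψ = 1 − 0.337 = 0.663
¬ψ ⊙ ¬φ = max(0, 0.663 + 0.465 − 1) = max(0, 0.128) = 0.128
φ ⊙ (¬ψ ⊙ ¬φ) = max(0, 0.535 + 0.128 − 1) = max(0, -0.337) = 0.000
(¬φ ∨ ¬χ) ∨ (φ ⊙ (¬ψ ⊙ ¬φ)) = max(0.465, 0.000) = 0.465
(ψ ⊙ χ) ∧ ((¬φ ∨ ¬χ) ∨ (φ ⊙ (¬ψ ⊙ ¬φ))) = min(0.330, 0.465) = 0.330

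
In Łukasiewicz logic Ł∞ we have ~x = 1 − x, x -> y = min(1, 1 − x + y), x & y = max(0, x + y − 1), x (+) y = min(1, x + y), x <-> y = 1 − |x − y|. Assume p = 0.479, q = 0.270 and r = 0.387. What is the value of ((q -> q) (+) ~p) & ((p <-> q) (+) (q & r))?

q -> q = min(1, 1 − 0.270 + 0.270) = min(1, 1.000) = 1.000
~p = 1 − 0.479 = 0.521
(q -> q) (+) ~p = min(1, 1.000 + 0.521) = min(1, 1.521) = 1.000
p <-> q = 1 − |0.479 − 0.270| = 1 − 0.209 = 0.791
q & r = max(0, 0.270 + 0.387 − 1) = max(0, -0.343) = 0.000
(p <-> q) (+) (q & r) = min(1, 0.791 + 0.000) = min(1, 0.791) = 0.791
((q -> q) (+) ~p) & ((p <-> q) (+) (q & r)) = max(0, 1.000 + 0.791 − 1) = max(0, 0.791) = 0.791

0.791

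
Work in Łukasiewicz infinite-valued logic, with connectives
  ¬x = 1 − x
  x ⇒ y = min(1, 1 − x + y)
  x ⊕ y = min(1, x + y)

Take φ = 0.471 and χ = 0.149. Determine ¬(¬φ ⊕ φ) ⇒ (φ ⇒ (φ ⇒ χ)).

¬φ = 1 − 0.471 = 0.529
¬φ ⊕ φ = min(1, 0.529 + 0.471) = min(1, 1.000) = 1.000
¬(¬φ ⊕ φ) = 1 − 1.000 = 0.000
φ ⇒ χ = min(1, 1 − 0.471 + 0.149) = min(1, 0.678) = 0.678
φ ⇒ (φ ⇒ χ) = min(1, 1 − 0.471 + 0.678) = min(1, 1.207) = 1.000
¬(¬φ ⊕ φ) ⇒ (φ ⇒ (φ ⇒ χ)) = min(1, 1 − 0.000 + 1.000) = min(1, 2.000) = 1.000

1.000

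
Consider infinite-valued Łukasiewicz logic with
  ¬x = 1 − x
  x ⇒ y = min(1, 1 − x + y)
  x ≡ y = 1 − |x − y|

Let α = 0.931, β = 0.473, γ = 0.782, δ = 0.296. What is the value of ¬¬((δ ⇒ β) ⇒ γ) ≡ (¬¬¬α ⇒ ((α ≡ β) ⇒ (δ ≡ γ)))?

0.782

δ ⇒ β = min(1, 1 − 0.296 + 0.473) = min(1, 1.177) = 1.000
(δ ⇒ β) ⇒ γ = min(1, 1 − 1.000 + 0.782) = min(1, 0.782) = 0.782
¬((δ ⇒ β) ⇒ γ) = 1 − 0.782 = 0.218
¬¬((δ ⇒ β) ⇒ γ) = 1 − 0.218 = 0.782
¬α = 1 − 0.931 = 0.069
¬¬α = 1 − 0.069 = 0.931
¬¬¬α = 1 − 0.931 = 0.069
α ≡ β = 1 − |0.931 − 0.473| = 1 − 0.458 = 0.542
δ ≡ γ = 1 − |0.296 − 0.782| = 1 − 0.486 = 0.514
(α ≡ β) ⇒ (δ ≡ γ) = min(1, 1 − 0.542 + 0.514) = min(1, 0.972) = 0.972
¬¬¬α ⇒ ((α ≡ β) ⇒ (δ ≡ γ)) = min(1, 1 − 0.069 + 0.972) = min(1, 1.903) = 1.000
¬¬((δ ⇒ β) ⇒ γ) ≡ (¬¬¬α ⇒ ((α ≡ β) ⇒ (δ ≡ γ))) = 1 − |0.782 − 1.000| = 1 − 0.218 = 0.782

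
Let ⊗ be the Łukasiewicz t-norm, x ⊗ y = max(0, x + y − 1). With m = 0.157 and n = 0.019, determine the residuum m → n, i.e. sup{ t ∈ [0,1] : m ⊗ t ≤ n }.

The residuum of the Łukasiewicz t-norm gives the supremum: min(1, 1 − 0.157 + 0.019).
1 − 0.157 + 0.019 = 0.862, so t = min(1, 0.862) = 0.862.
Check: 0.157 ⊗ 0.862 = max(0, 0.019) = 0.019 ≤ 0.019.

0.862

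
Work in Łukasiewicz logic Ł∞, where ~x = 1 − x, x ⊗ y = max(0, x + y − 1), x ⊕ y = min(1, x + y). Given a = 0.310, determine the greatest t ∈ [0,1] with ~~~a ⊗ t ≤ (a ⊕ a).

0.930

~a = 1 − 0.310 = 0.690
~~a = 1 − 0.690 = 0.310
~~~a = 1 − 0.310 = 0.690
So the left factor is ~~~a = 0.690.
a ⊕ a = min(1, 0.310 + 0.310) = min(1, 0.620) = 0.620
So the right-hand bound is a ⊕ a = 0.620.
The residuum of the Łukasiewicz t-norm gives the supremum: min(1, 1 − 0.690 + 0.620).
1 − 0.690 + 0.620 = 0.930, so t = min(1, 0.930) = 0.930.
Check: 0.690 ⊗ 0.930 = max(0, 0.620) = 0.620 ≤ 0.620.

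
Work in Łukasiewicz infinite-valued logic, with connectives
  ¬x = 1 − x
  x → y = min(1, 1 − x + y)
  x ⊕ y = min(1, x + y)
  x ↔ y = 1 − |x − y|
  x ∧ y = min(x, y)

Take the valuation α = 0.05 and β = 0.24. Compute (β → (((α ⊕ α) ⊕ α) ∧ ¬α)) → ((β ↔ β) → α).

0.14

α ⊕ α = min(1, 0.05 + 0.05) = min(1, 0.10) = 0.10
(α ⊕ α) ⊕ α = min(1, 0.10 + 0.05) = min(1, 0.15) = 0.15
¬α = 1 − 0.05 = 0.95
((α ⊕ α) ⊕ α) ∧ ¬α = min(0.15, 0.95) = 0.15
β → (((α ⊕ α) ⊕ α) ∧ ¬α) = min(1, 1 − 0.24 + 0.15) = min(1, 0.91) = 0.91
β ↔ β = 1 − |0.24 − 0.24| = 1 − 0.00 = 1.00
(β ↔ β) → α = min(1, 1 − 1.00 + 0.05) = min(1, 0.05) = 0.05
(β → (((α ⊕ α) ⊕ α) ∧ ¬α)) → ((β ↔ β) → α) = min(1, 1 − 0.91 + 0.05) = min(1, 0.14) = 0.14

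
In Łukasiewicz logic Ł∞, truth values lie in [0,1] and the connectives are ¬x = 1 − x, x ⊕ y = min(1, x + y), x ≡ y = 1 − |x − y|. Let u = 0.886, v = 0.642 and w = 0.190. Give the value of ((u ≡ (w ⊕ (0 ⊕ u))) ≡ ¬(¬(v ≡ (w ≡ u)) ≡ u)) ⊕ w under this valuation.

0 ⊕ u = min(1, 0.000 + 0.886) = min(1, 0.886) = 0.886
w ⊕ (0 ⊕ u) = min(1, 0.190 + 0.886) = min(1, 1.076) = 1.000
u ≡ (w ⊕ (0 ⊕ u)) = 1 − |0.886 − 1.000| = 1 − 0.114 = 0.886
w ≡ u = 1 − |0.190 − 0.886| = 1 − 0.696 = 0.304
v ≡ (w ≡ u) = 1 − |0.642 − 0.304| = 1 − 0.338 = 0.662
¬(v ≡ (w ≡ u)) = 1 − 0.662 = 0.338
¬(v ≡ (w ≡ u)) ≡ u = 1 − |0.338 − 0.886| = 1 − 0.548 = 0.452
¬(¬(v ≡ (w ≡ u)) ≡ u) = 1 − 0.452 = 0.548
(u ≡ (w ⊕ (0 ⊕ u))) ≡ ¬(¬(v ≡ (w ≡ u)) ≡ u) = 1 − |0.886 − 0.548| = 1 − 0.338 = 0.662
((u ≡ (w ⊕ (0 ⊕ u))) ≡ ¬(¬(v ≡ (w ≡ u)) ≡ u)) ⊕ w = min(1, 0.662 + 0.190) = min(1, 0.852) = 0.852

0.852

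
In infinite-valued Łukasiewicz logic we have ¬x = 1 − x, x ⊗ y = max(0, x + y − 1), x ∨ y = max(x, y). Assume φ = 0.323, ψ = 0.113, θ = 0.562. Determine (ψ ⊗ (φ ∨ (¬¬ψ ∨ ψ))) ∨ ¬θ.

¬ψ = 1 − 0.113 = 0.887
¬¬ψ = 1 − 0.887 = 0.113
¬¬ψ ∨ ψ = max(0.113, 0.113) = 0.113
φ ∨ (¬¬ψ ∨ ψ) = max(0.323, 0.113) = 0.323
ψ ⊗ (φ ∨ (¬¬ψ ∨ ψ)) = max(0, 0.113 + 0.323 − 1) = max(0, -0.564) = 0.000
¬θ = 1 − 0.562 = 0.438
(ψ ⊗ (φ ∨ (¬¬ψ ∨ ψ))) ∨ ¬θ = max(0.000, 0.438) = 0.438

0.438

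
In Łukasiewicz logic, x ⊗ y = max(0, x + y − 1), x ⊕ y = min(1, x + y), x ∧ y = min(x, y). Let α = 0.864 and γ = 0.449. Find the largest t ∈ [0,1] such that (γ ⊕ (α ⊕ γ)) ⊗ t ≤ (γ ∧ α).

0.449

α ⊕ γ = min(1, 0.864 + 0.449) = min(1, 1.313) = 1.000
γ ⊕ (α ⊕ γ) = min(1, 0.449 + 1.000) = min(1, 1.449) = 1.000
So the left factor is γ ⊕ (α ⊕ γ) = 1.000.
γ ∧ α = min(0.449, 0.864) = 0.449
So the right-hand bound is γ ∧ α = 0.449.
The residuum of the Łukasiewicz t-norm gives the supremum: min(1, 1 − 1.000 + 0.449).
1 − 1.000 + 0.449 = 0.449, so t = min(1, 0.449) = 0.449.
Check: 1.000 ⊗ 0.449 = max(0, 0.449) = 0.449 ≤ 0.449.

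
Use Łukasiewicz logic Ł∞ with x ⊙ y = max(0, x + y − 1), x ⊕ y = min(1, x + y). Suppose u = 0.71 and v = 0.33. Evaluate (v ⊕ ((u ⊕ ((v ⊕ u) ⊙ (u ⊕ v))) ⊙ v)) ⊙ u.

v ⊕ u = min(1, 0.33 + 0.71) = min(1, 1.04) = 1.00
u ⊕ v = min(1, 0.71 + 0.33) = min(1, 1.04) = 1.00
(v ⊕ u) ⊙ (u ⊕ v) = max(0, 1.00 + 1.00 − 1) = max(0, 1.00) = 1.00
u ⊕ ((v ⊕ u) ⊙ (u ⊕ v)) = min(1, 0.71 + 1.00) = min(1, 1.71) = 1.00
(u ⊕ ((v ⊕ u) ⊙ (u ⊕ v))) ⊙ v = max(0, 1.00 + 0.33 − 1) = max(0, 0.33) = 0.33
v ⊕ ((u ⊕ ((v ⊕ u) ⊙ (u ⊕ v))) ⊙ v) = min(1, 0.33 + 0.33) = min(1, 0.66) = 0.66
(v ⊕ ((u ⊕ ((v ⊕ u) ⊙ (u ⊕ v))) ⊙ v)) ⊙ u = max(0, 0.66 + 0.71 − 1) = max(0, 0.37) = 0.37

0.37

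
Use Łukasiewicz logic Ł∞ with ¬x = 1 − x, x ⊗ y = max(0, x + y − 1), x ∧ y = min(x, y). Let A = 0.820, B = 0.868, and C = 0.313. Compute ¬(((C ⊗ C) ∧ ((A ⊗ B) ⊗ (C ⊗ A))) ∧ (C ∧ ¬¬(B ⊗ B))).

1.000

C ⊗ C = max(0, 0.313 + 0.313 − 1) = max(0, -0.374) = 0.000
A ⊗ B = max(0, 0.820 + 0.868 − 1) = max(0, 0.688) = 0.688
C ⊗ A = max(0, 0.313 + 0.820 − 1) = max(0, 0.133) = 0.133
(A ⊗ B) ⊗ (C ⊗ A) = max(0, 0.688 + 0.133 − 1) = max(0, -0.179) = 0.000
(C ⊗ C) ∧ ((A ⊗ B) ⊗ (C ⊗ A)) = min(0.000, 0.000) = 0.000
B ⊗ B = max(0, 0.868 + 0.868 − 1) = max(0, 0.736) = 0.736
¬(B ⊗ B) = 1 − 0.736 = 0.264
¬¬(B ⊗ B) = 1 − 0.264 = 0.736
C ∧ ¬¬(B ⊗ B) = min(0.313, 0.736) = 0.313
((C ⊗ C) ∧ ((A ⊗ B) ⊗ (C ⊗ A))) ∧ (C ∧ ¬¬(B ⊗ B)) = min(0.000, 0.313) = 0.000
¬(((C ⊗ C) ∧ ((A ⊗ B) ⊗ (C ⊗ A))) ∧ (C ∧ ¬¬(B ⊗ B))) = 1 − 0.000 = 1.000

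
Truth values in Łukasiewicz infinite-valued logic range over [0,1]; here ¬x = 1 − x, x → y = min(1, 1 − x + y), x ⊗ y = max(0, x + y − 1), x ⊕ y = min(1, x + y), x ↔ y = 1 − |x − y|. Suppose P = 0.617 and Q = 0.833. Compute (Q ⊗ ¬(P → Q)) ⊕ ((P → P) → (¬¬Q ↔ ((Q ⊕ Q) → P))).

P → Q = min(1, 1 − 0.617 + 0.833) = min(1, 1.216) = 1.000
¬(P → Q) = 1 − 1.000 = 0.000
Q ⊗ ¬(P → Q) = max(0, 0.833 + 0.000 − 1) = max(0, -0.167) = 0.000
P → P = min(1, 1 − 0.617 + 0.617) = min(1, 1.000) = 1.000
¬Q = 1 − 0.833 = 0.167
¬¬Q = 1 − 0.167 = 0.833
Q ⊕ Q = min(1, 0.833 + 0.833) = min(1, 1.666) = 1.000
(Q ⊕ Q) → P = min(1, 1 − 1.000 + 0.617) = min(1, 0.617) = 0.617
¬¬Q ↔ ((Q ⊕ Q) → P) = 1 − |0.833 − 0.617| = 1 − 0.216 = 0.784
(P → P) → (¬¬Q ↔ ((Q ⊕ Q) → P)) = min(1, 1 − 1.000 + 0.784) = min(1, 0.784) = 0.784
(Q ⊗ ¬(P → Q)) ⊕ ((P → P) → (¬¬Q ↔ ((Q ⊕ Q) → P))) = min(1, 0.000 + 0.784) = min(1, 0.784) = 0.784

0.784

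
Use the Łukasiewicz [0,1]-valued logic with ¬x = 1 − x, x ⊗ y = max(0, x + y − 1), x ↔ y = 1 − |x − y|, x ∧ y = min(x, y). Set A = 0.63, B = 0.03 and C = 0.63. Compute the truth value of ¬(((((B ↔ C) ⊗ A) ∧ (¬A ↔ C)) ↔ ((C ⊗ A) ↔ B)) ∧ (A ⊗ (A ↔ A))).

B ↔ C = 1 − |0.03 − 0.63| = 1 − 0.60 = 0.40
(B ↔ C) ⊗ A = max(0, 0.40 + 0.63 − 1) = max(0, 0.03) = 0.03
¬A = 1 − 0.63 = 0.37
¬A ↔ C = 1 − |0.37 − 0.63| = 1 − 0.26 = 0.74
((B ↔ C) ⊗ A) ∧ (¬A ↔ C) = min(0.03, 0.74) = 0.03
C ⊗ A = max(0, 0.63 + 0.63 − 1) = max(0, 0.26) = 0.26
(C ⊗ A) ↔ B = 1 − |0.26 − 0.03| = 1 − 0.23 = 0.77
(((B ↔ C) ⊗ A) ∧ (¬A ↔ C)) ↔ ((C ⊗ A) ↔ B) = 1 − |0.03 − 0.77| = 1 − 0.74 = 0.26
A ↔ A = 1 − |0.63 − 0.63| = 1 − 0.00 = 1.00
A ⊗ (A ↔ A) = max(0, 0.63 + 1.00 − 1) = max(0, 0.63) = 0.63
((((B ↔ C) ⊗ A) ∧ (¬A ↔ C)) ↔ ((C ⊗ A) ↔ B)) ∧ (A ⊗ (A ↔ A)) = min(0.26, 0.63) = 0.26
¬(((((B ↔ C) ⊗ A) ∧ (¬A ↔ C)) ↔ ((C ⊗ A) ↔ B)) ∧ (A ⊗ (A ↔ A))) = 1 − 0.26 = 0.74

0.74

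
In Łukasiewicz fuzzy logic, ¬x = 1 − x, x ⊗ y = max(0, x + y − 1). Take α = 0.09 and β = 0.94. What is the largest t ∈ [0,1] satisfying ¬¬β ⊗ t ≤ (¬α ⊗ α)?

0.06

¬β = 1 − 0.94 = 0.06
¬¬β = 1 − 0.06 = 0.94
So the left factor is ¬¬β = 0.94.
¬α = 1 − 0.09 = 0.91
¬α ⊗ α = max(0, 0.91 + 0.09 − 1) = max(0, 0.00) = 0.00
So the right-hand bound is ¬α ⊗ α = 0.00.
The residuum of the Łukasiewicz t-norm gives the supremum: min(1, 1 − 0.94 + 0.00).
1 − 0.94 + 0.00 = 0.06, so t = min(1, 0.06) = 0.06.
Check: 0.94 ⊗ 0.06 = max(0, 0.00) = 0.00 ≤ 0.00.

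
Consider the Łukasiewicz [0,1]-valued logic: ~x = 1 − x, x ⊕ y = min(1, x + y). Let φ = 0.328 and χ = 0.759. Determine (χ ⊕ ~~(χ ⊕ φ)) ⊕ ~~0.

1.000

χ ⊕ φ = min(1, 0.759 + 0.328) = min(1, 1.087) = 1.000
~(χ ⊕ φ) = 1 − 1.000 = 0.000
~~(χ ⊕ φ) = 1 − 0.000 = 1.000
χ ⊕ ~~(χ ⊕ φ) = min(1, 0.759 + 1.000) = min(1, 1.759) = 1.000
~0 = 1 − 0.000 = 1.000
~~0 = 1 − 1.000 = 0.000
(χ ⊕ ~~(χ ⊕ φ)) ⊕ ~~0 = min(1, 1.000 + 0.000) = min(1, 1.000) = 1.000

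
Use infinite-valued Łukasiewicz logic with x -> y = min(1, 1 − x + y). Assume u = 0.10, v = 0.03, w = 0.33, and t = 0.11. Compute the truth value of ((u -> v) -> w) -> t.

u -> v = min(1, 1 − 0.10 + 0.03) = min(1, 0.93) = 0.93
(u -> v) -> w = min(1, 1 − 0.93 + 0.33) = min(1, 0.40) = 0.40
((u -> v) -> w) -> t = min(1, 1 − 0.40 + 0.11) = min(1, 0.71) = 0.71

0.71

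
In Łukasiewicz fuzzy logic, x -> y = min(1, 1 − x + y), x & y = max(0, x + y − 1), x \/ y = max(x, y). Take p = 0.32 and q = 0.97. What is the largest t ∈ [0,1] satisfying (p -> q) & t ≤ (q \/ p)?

0.97

p -> q = min(1, 1 − 0.32 + 0.97) = min(1, 1.65) = 1.00
So the left factor is p -> q = 1.00.
q \/ p = max(0.97, 0.32) = 0.97
So the right-hand bound is q \/ p = 0.97.
The residuum of the Łukasiewicz t-norm gives the supremum: min(1, 1 − 1.00 + 0.97).
1 − 1.00 + 0.97 = 0.97, so t = min(1, 0.97) = 0.97.
Check: 1.00 & 0.97 = max(0, 0.97) = 0.97 ≤ 0.97.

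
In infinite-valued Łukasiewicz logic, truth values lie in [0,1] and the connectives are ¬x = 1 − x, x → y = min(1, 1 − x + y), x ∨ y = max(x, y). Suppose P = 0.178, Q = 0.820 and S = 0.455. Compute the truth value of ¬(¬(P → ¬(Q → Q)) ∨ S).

0.545

Q → Q = min(1, 1 − 0.820 + 0.820) = min(1, 1.000) = 1.000
¬(Q → Q) = 1 − 1.000 = 0.000
P → ¬(Q → Q) = min(1, 1 − 0.178 + 0.000) = min(1, 0.822) = 0.822
¬(P → ¬(Q → Q)) = 1 − 0.822 = 0.178
¬(P → ¬(Q → Q)) ∨ S = max(0.178, 0.455) = 0.455
¬(¬(P → ¬(Q → Q)) ∨ S) = 1 − 0.455 = 0.545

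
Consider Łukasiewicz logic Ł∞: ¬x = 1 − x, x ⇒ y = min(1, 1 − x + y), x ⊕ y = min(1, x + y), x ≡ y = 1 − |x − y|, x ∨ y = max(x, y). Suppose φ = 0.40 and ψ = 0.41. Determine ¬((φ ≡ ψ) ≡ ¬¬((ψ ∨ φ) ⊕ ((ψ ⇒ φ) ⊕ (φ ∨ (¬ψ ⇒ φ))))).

φ ≡ ψ = 1 − |0.40 − 0.41| = 1 − 0.01 = 0.99
ψ ∨ φ = max(0.41, 0.40) = 0.41
ψ ⇒ φ = min(1, 1 − 0.41 + 0.40) = min(1, 0.99) = 0.99
¬ψ = 1 − 0.41 = 0.59
¬ψ ⇒ φ = min(1, 1 − 0.59 + 0.40) = min(1, 0.81) = 0.81
φ ∨ (¬ψ ⇒ φ) = max(0.40, 0.81) = 0.81
(ψ ⇒ φ) ⊕ (φ ∨ (¬ψ ⇒ φ)) = min(1, 0.99 + 0.81) = min(1, 1.80) = 1.00
(ψ ∨ φ) ⊕ ((ψ ⇒ φ) ⊕ (φ ∨ (¬ψ ⇒ φ))) = min(1, 0.41 + 1.00) = min(1, 1.41) = 1.00
¬((ψ ∨ φ) ⊕ ((ψ ⇒ φ) ⊕ (φ ∨ (¬ψ ⇒ φ)))) = 1 − 1.00 = 0.00
¬¬((ψ ∨ φ) ⊕ ((ψ ⇒ φ) ⊕ (φ ∨ (¬ψ ⇒ φ)))) = 1 − 0.00 = 1.00
(φ ≡ ψ) ≡ ¬¬((ψ ∨ φ) ⊕ ((ψ ⇒ φ) ⊕ (φ ∨ (¬ψ ⇒ φ)))) = 1 − |0.99 − 1.00| = 1 − 0.01 = 0.99
¬((φ ≡ ψ) ≡ ¬¬((ψ ∨ φ) ⊕ ((ψ ⇒ φ) ⊕ (φ ∨ (¬ψ ⇒ φ))))) = 1 − 0.99 = 0.01

0.01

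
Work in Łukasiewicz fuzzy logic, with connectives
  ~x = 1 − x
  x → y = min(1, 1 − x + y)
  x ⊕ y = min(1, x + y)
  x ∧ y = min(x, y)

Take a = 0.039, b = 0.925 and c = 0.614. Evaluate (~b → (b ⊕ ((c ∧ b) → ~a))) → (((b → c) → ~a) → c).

~b = 1 − 0.925 = 0.075
c ∧ b = min(0.614, 0.925) = 0.614
~a = 1 − 0.039 = 0.961
(c ∧ b) → ~a = min(1, 1 − 0.614 + 0.961) = min(1, 1.347) = 1.000
b ⊕ ((c ∧ b) → ~a) = min(1, 0.925 + 1.000) = min(1, 1.925) = 1.000
~b → (b ⊕ ((c ∧ b) → ~a)) = min(1, 1 − 0.075 + 1.000) = min(1, 1.925) = 1.000
b → c = min(1, 1 − 0.925 + 0.614) = min(1, 0.689) = 0.689
(b → c) → ~a = min(1, 1 − 0.689 + 0.961) = min(1, 1.272) = 1.000
((b → c) → ~a) → c = min(1, 1 − 1.000 + 0.614) = min(1, 0.614) = 0.614
(~b → (b ⊕ ((c ∧ b) → ~a))) → (((b → c) → ~a) → c) = min(1, 1 − 1.000 + 0.614) = min(1, 0.614) = 0.614

0.614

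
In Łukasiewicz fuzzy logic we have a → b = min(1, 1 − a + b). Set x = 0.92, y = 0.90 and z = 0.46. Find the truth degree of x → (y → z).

0.64

y → z = min(1, 1 − 0.90 + 0.46) = min(1, 0.56) = 0.56
x → (y → z) = min(1, 1 − 0.92 + 0.56) = min(1, 0.64) = 0.64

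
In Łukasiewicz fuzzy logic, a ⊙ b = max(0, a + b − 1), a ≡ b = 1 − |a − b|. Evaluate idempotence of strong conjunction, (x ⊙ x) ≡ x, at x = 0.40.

0.60

x ⊙ x = max(0, 0.40 + 0.40 − 1) = max(0, -0.20) = 0.00
(x ⊙ x) ≡ x = 1 − |0.00 − 0.40| = 1 − 0.40 = 0.60
(The value 0.60 < 1 shows this instance is not satisfied; fails in Ł∞ since a ⊗ a = max(0, 2a−1) ≠ a in general.)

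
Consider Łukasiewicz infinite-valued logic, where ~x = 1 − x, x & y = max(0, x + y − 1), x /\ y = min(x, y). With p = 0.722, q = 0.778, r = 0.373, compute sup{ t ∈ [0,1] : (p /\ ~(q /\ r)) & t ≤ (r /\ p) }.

q /\ r = min(0.778, 0.373) = 0.373
~(q /\ r) = 1 − 0.373 = 0.627
p /\ ~(q /\ r) = min(0.722, 0.627) = 0.627
So the left factor is p /\ ~(q /\ r) = 0.627.
r /\ p = min(0.373, 0.722) = 0.373
So the right-hand bound is r /\ p = 0.373.
The residuum of the Łukasiewicz t-norm gives the supremum: min(1, 1 − 0.627 + 0.373).
1 − 0.627 + 0.373 = 0.746, so t = min(1, 0.746) = 0.746.
Check: 0.627 & 0.746 = max(0, 0.373) = 0.373 ≤ 0.373.

0.746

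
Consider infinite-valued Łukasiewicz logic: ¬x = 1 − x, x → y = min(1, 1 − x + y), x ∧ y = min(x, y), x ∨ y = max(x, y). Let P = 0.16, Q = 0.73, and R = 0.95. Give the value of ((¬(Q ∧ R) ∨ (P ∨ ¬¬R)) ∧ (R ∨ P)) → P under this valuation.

Q ∧ R = min(0.73, 0.95) = 0.73
¬(Q ∧ R) = 1 − 0.73 = 0.27
¬R = 1 − 0.95 = 0.05
¬¬R = 1 − 0.05 = 0.95
P ∨ ¬¬R = max(0.16, 0.95) = 0.95
¬(Q ∧ R) ∨ (P ∨ ¬¬R) = max(0.27, 0.95) = 0.95
R ∨ P = max(0.95, 0.16) = 0.95
(¬(Q ∧ R) ∨ (P ∨ ¬¬R)) ∧ (R ∨ P) = min(0.95, 0.95) = 0.95
((¬(Q ∧ R) ∨ (P ∨ ¬¬R)) ∧ (R ∨ P)) → P = min(1, 1 − 0.95 + 0.16) = min(1, 0.21) = 0.21

0.21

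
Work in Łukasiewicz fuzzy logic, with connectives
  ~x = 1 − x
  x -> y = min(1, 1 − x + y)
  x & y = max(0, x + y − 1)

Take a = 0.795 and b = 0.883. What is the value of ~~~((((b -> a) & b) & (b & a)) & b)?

0.644

b -> a = min(1, 1 − 0.883 + 0.795) = min(1, 0.912) = 0.912
(b -> a) & b = max(0, 0.912 + 0.883 − 1) = max(0, 0.795) = 0.795
b & a = max(0, 0.883 + 0.795 − 1) = max(0, 0.678) = 0.678
((b -> a) & b) & (b & a) = max(0, 0.795 + 0.678 − 1) = max(0, 0.473) = 0.473
(((b -> a) & b) & (b & a)) & b = max(0, 0.473 + 0.883 − 1) = max(0, 0.356) = 0.356
~((((b -> a) & b) & (b & a)) & b) = 1 − 0.356 = 0.644
~~((((b -> a) & b) & (b & a)) & b) = 1 − 0.644 = 0.356
~~~((((b -> a) & b) & (b & a)) & b) = 1 − 0.356 = 0.644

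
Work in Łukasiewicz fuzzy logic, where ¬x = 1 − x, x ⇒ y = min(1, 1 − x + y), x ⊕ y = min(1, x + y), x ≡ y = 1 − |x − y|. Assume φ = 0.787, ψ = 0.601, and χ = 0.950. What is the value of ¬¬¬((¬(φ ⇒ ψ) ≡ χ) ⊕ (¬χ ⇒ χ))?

φ ⇒ ψ = min(1, 1 − 0.787 + 0.601) = min(1, 0.814) = 0.814
¬(φ ⇒ ψ) = 1 − 0.814 = 0.186
¬(φ ⇒ ψ) ≡ χ = 1 − |0.186 − 0.950| = 1 − 0.764 = 0.236
¬χ = 1 − 0.950 = 0.050
¬χ ⇒ χ = min(1, 1 − 0.050 + 0.950) = min(1, 1.900) = 1.000
(¬(φ ⇒ ψ) ≡ χ) ⊕ (¬χ ⇒ χ) = min(1, 0.236 + 1.000) = min(1, 1.236) = 1.000
¬((¬(φ ⇒ ψ) ≡ χ) ⊕ (¬χ ⇒ χ)) = 1 − 1.000 = 0.000
¬¬((¬(φ ⇒ ψ) ≡ χ) ⊕ (¬χ ⇒ χ)) = 1 − 0.000 = 1.000
¬¬¬((¬(φ ⇒ ψ) ≡ χ) ⊕ (¬χ ⇒ χ)) = 1 − 1.000 = 0.000

0.000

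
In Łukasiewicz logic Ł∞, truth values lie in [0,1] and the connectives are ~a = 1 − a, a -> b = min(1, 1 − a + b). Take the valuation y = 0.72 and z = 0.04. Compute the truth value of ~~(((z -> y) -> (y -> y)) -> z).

z -> y = min(1, 1 − 0.04 + 0.72) = min(1, 1.68) = 1.00
y -> y = min(1, 1 − 0.72 + 0.72) = min(1, 1.00) = 1.00
(z -> y) -> (y -> y) = min(1, 1 − 1.00 + 1.00) = min(1, 1.00) = 1.00
((z -> y) -> (y -> y)) -> z = min(1, 1 − 1.00 + 0.04) = min(1, 0.04) = 0.04
~(((z -> y) -> (y -> y)) -> z) = 1 − 0.04 = 0.96
~~(((z -> y) -> (y -> y)) -> z) = 1 − 0.96 = 0.04

0.04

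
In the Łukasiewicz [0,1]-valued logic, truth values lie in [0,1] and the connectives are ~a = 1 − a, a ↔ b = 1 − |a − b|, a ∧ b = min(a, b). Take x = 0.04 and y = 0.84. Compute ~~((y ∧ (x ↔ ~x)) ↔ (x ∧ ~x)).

~x = 1 − 0.04 = 0.96
x ↔ ~x = 1 − |0.04 − 0.96| = 1 − 0.92 = 0.08
y ∧ (x ↔ ~x) = min(0.84, 0.08) = 0.08
x ∧ ~x = min(0.04, 0.96) = 0.04
(y ∧ (x ↔ ~x)) ↔ (x ∧ ~x) = 1 − |0.08 − 0.04| = 1 − 0.04 = 0.96
~((y ∧ (x ↔ ~x)) ↔ (x ∧ ~x)) = 1 − 0.96 = 0.04
~~((y ∧ (x ↔ ~x)) ↔ (x ∧ ~x)) = 1 − 0.04 = 0.96

0.96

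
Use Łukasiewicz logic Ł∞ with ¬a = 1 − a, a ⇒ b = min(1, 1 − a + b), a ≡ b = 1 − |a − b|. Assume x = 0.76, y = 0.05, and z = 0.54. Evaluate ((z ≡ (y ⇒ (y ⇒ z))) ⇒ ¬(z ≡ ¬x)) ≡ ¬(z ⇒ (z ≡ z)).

y ⇒ z = min(1, 1 − 0.05 + 0.54) = min(1, 1.49) = 1.00
y ⇒ (y ⇒ z) = min(1, 1 − 0.05 + 1.00) = min(1, 1.95) = 1.00
z ≡ (y ⇒ (y ⇒ z)) = 1 − |0.54 − 1.00| = 1 − 0.46 = 0.54
¬x = 1 − 0.76 = 0.24
z ≡ ¬x = 1 − |0.54 − 0.24| = 1 − 0.30 = 0.70
¬(z ≡ ¬x) = 1 − 0.70 = 0.30
(z ≡ (y ⇒ (y ⇒ z))) ⇒ ¬(z ≡ ¬x) = min(1, 1 − 0.54 + 0.30) = min(1, 0.76) = 0.76
z ≡ z = 1 − |0.54 − 0.54| = 1 − 0.00 = 1.00
z ⇒ (z ≡ z) = min(1, 1 − 0.54 + 1.00) = min(1, 1.46) = 1.00
¬(z ⇒ (z ≡ z)) = 1 − 1.00 = 0.00
((z ≡ (y ⇒ (y ⇒ z))) ⇒ ¬(z ≡ ¬x)) ≡ ¬(z ⇒ (z ≡ z)) = 1 − |0.76 − 0.00| = 1 − 0.76 = 0.24

0.24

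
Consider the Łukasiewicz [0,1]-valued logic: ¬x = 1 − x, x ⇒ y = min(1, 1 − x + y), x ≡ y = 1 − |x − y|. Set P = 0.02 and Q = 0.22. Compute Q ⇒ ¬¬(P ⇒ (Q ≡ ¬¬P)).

1.00

¬P = 1 − 0.02 = 0.98
¬¬P = 1 − 0.98 = 0.02
Q ≡ ¬¬P = 1 − |0.22 − 0.02| = 1 − 0.20 = 0.80
P ⇒ (Q ≡ ¬¬P) = min(1, 1 − 0.02 + 0.80) = min(1, 1.78) = 1.00
¬(P ⇒ (Q ≡ ¬¬P)) = 1 − 1.00 = 0.00
¬¬(P ⇒ (Q ≡ ¬¬P)) = 1 − 0.00 = 1.00
Q ⇒ ¬¬(P ⇒ (Q ≡ ¬¬P)) = min(1, 1 − 0.22 + 1.00) = min(1, 1.78) = 1.00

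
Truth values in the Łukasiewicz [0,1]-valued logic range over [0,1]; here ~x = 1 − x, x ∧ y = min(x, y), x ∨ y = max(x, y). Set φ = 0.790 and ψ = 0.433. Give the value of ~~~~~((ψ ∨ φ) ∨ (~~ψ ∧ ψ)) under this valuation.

ψ ∨ φ = max(0.433, 0.790) = 0.790
~ψ = 1 − 0.433 = 0.567
~~ψ = 1 − 0.567 = 0.433
~~ψ ∧ ψ = min(0.433, 0.433) = 0.433
(ψ ∨ φ) ∨ (~~ψ ∧ ψ) = max(0.790, 0.433) = 0.790
~((ψ ∨ φ) ∨ (~~ψ ∧ ψ)) = 1 − 0.790 = 0.210
~~((ψ ∨ φ) ∨ (~~ψ ∧ ψ)) = 1 − 0.210 = 0.790
~~~((ψ ∨ φ) ∨ (~~ψ ∧ ψ)) = 1 − 0.790 = 0.210
~~~~((ψ ∨ φ) ∨ (~~ψ ∧ ψ)) = 1 − 0.210 = 0.790
~~~~~((ψ ∨ φ) ∨ (~~ψ ∧ ψ)) = 1 − 0.790 = 0.210

0.210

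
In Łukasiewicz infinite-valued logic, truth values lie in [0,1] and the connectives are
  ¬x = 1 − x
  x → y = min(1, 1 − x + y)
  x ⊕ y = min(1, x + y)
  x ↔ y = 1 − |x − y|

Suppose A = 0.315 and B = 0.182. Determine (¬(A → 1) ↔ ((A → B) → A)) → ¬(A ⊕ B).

0.951

A → 1 = min(1, 1 − 0.315 + 1.000) = min(1, 1.685) = 1.000
¬(A → 1) = 1 − 1.000 = 0.000
A → B = min(1, 1 − 0.315 + 0.182) = min(1, 0.867) = 0.867
(A → B) → A = min(1, 1 − 0.867 + 0.315) = min(1, 0.448) = 0.448
¬(A → 1) ↔ ((A → B) → A) = 1 − |0.000 − 0.448| = 1 − 0.448 = 0.552
A ⊕ B = min(1, 0.315 + 0.182) = min(1, 0.497) = 0.497
¬(A ⊕ B) = 1 − 0.497 = 0.503
(¬(A → 1) ↔ ((A → B) → A)) → ¬(A ⊕ B) = min(1, 1 − 0.552 + 0.503) = min(1, 0.951) = 0.951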